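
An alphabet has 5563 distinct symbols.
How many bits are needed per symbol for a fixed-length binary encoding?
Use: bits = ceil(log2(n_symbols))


log2(5563) = 12.4416
Bracket: 2^12 = 4096 < 5563 <= 2^13 = 8192
So ceil(log2(5563)) = 13

bits = ceil(log2(5563)) = ceil(12.4416) = 13 bits


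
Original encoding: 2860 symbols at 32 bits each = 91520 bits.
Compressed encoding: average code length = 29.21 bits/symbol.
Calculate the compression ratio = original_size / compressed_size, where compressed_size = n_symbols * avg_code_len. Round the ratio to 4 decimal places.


original_size = n_symbols * orig_bits = 2860 * 32 = 91520 bits
compressed_size = n_symbols * avg_code_len = 2860 * 29.21 = 83540.6 bits
ratio = original_size / compressed_size = 91520 / 83540.6 = 1.0955

Compression ratio = 1.0955


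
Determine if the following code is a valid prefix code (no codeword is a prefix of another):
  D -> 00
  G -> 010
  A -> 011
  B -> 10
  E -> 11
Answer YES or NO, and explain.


Checking each pair (does one codeword prefix another?):
  D='00' vs G='010': no prefix
  D='00' vs A='011': no prefix
  D='00' vs B='10': no prefix
  D='00' vs E='11': no prefix
  G='010' vs D='00': no prefix
  G='010' vs A='011': no prefix
  G='010' vs B='10': no prefix
  G='010' vs E='11': no prefix
  A='011' vs D='00': no prefix
  A='011' vs G='010': no prefix
  A='011' vs B='10': no prefix
  A='011' vs E='11': no prefix
  B='10' vs D='00': no prefix
  B='10' vs G='010': no prefix
  B='10' vs A='011': no prefix
  B='10' vs E='11': no prefix
  E='11' vs D='00': no prefix
  E='11' vs G='010': no prefix
  E='11' vs A='011': no prefix
  E='11' vs B='10': no prefix
No violation found over all pairs.

YES -- this is a valid prefix code. No codeword is a prefix of any other codeword.


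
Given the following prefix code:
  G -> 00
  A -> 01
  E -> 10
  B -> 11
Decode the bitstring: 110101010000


Decoding step by step:
Bits 11 -> B
Bits 01 -> A
Bits 01 -> A
Bits 01 -> A
Bits 00 -> G
Bits 00 -> G


Decoded message: BAAAGG


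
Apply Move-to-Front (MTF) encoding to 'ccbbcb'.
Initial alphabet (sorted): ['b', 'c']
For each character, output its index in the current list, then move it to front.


MTF encoding:
'c': index 1 in ['b', 'c'] -> ['c', 'b']
'c': index 0 in ['c', 'b'] -> ['c', 'b']
'b': index 1 in ['c', 'b'] -> ['b', 'c']
'b': index 0 in ['b', 'c'] -> ['b', 'c']
'c': index 1 in ['b', 'c'] -> ['c', 'b']
'b': index 1 in ['c', 'b'] -> ['b', 'c']


Output: [1, 0, 1, 0, 1, 1]


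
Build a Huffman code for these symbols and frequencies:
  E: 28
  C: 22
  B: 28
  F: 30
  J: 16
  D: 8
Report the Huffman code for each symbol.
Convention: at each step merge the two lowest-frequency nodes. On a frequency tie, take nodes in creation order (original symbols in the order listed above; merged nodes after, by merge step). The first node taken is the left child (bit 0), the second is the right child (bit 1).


Huffman tree construction:
Step 1: Merge D(8) + J(16) = 24
Step 2: Merge C(22) + (D+J)(24) = 46
Step 3: Merge E(28) + B(28) = 56
Step 4: Merge F(30) + (C+(D+J))(46) = 76
Step 5: Merge (E+B)(56) + (F+(C+(D+J)))(76) = 132
Read each symbol's code off the tree from the root (left child = 0, right child = 1).

Codes:
  E: 00 (length 2)
  C: 110 (length 3)
  B: 01 (length 2)
  F: 10 (length 2)
  J: 1111 (length 4)
  D: 1110 (length 4)
Average code length: 334/132 = 2.5303 bits/symbol


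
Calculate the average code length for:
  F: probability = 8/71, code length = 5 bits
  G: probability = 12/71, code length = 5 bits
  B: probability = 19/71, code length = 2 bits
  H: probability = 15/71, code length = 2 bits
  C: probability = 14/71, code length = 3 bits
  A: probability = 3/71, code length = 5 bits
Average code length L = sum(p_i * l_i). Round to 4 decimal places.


Weighted contributions p_i * l_i:
  F: (8/71) * 5 = 40/71
  G: (12/71) * 5 = 60/71
  B: (19/71) * 2 = 38/71
  H: (15/71) * 2 = 30/71
  C: (14/71) * 3 = 42/71
  A: (3/71) * 5 = 15/71
Sum = (40 + 60 + 38 + 30 + 42 + 15)/71 = 225/71

L = 225/71 = 3.1690 bits/symbol


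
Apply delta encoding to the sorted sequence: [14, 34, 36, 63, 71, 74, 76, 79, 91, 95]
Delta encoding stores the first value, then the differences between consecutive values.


First value: 14
Deltas:
  34 - 14 = 20
  36 - 34 = 2
  63 - 36 = 27
  71 - 63 = 8
  74 - 71 = 3
  76 - 74 = 2
  79 - 76 = 3
  91 - 79 = 12
  95 - 91 = 4


Delta encoded: [14, 20, 2, 27, 8, 3, 2, 3, 12, 4]


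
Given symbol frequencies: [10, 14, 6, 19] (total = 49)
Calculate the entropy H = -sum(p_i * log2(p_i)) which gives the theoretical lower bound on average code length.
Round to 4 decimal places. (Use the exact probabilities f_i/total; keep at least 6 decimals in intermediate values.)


Per-symbol terms -p_i * log2(p_i) with p_i = f_i/49:
  p = 10/49 = 0.204082: log2(p) = -2.292782, -p*log2(p) = 0.467915
  p = 14/49 = 0.285714: log2(p) = -1.807355, -p*log2(p) = 0.516387
  p = 6/49 = 0.122449: log2(p) = -3.029747, -p*log2(p) = 0.370989
  p = 19/49 = 0.387755: log2(p) = -1.366782, -p*log2(p) = 0.529977
H = 0.467915 + 0.516387 + 0.370989 + 0.529977 = 1.885268

H = 1.8853 bits/symbol


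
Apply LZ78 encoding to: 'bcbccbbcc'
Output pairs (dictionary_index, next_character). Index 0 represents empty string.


LZ78 encoding steps:
Dictionary: {0: ''}
Step 1: w='' (idx 0), next='b' -> output (0, 'b'), add 'b' as idx 1
Step 2: w='' (idx 0), next='c' -> output (0, 'c'), add 'c' as idx 2
Step 3: w='b' (idx 1), next='c' -> output (1, 'c'), add 'bc' as idx 3
Step 4: w='c' (idx 2), next='b' -> output (2, 'b'), add 'cb' as idx 4
Step 5: w='bc' (idx 3), next='c' -> output (3, 'c'), add 'bcc' as idx 5


Encoded: [(0, 'b'), (0, 'c'), (1, 'c'), (2, 'b'), (3, 'c')]


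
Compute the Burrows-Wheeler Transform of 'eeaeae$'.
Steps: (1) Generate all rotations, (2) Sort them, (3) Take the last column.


Rotations (sorted):
  0: $eeaeae -> last char: e
  1: ae$eeae -> last char: e
  2: aeae$ee -> last char: e
  3: e$eeaea -> last char: a
  4: eae$eea -> last char: a
  5: eaeae$e -> last char: e
  6: eeaeae$ -> last char: $


BWT = eeeaae$


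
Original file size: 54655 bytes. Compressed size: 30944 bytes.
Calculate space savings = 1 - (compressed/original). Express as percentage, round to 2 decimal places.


ratio = compressed/original = 30944/54655 = 0.56617
savings = 1 - ratio = 1 - 0.56617 = 0.43383
as a percentage: 0.43383 * 100 = 43.38%

Space savings = 1 - 30944/54655 = 43.38%


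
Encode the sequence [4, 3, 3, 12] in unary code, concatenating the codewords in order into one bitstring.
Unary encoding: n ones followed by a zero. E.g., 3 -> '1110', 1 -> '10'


Encode each number as n ones followed by a terminating 0:
  4 -> 11110 (5 bits)
  3 -> 1110 (4 bits)
  3 -> 1110 (4 bits)
  12 -> 1111111111110 (13 bits)
Total length = 5 + 4 + 4 + 13 = 26 bits.

Unary([4, 3, 3, 12]) = 11110111011101111111111110 (26 bits)


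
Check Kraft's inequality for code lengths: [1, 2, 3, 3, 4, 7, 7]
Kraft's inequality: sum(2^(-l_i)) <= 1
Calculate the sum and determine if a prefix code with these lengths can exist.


Sum = 2^(-1) + 2^(-2) + 2^(-3) + 2^(-3) + 2^(-4) + 2^(-7) + 2^(-7)
    = 0.5 + 0.25 + 0.125 + 0.125 + 0.0625 + 0.0078125 + 0.0078125
    = 138/128 = 1.078125
Since 1.078125 > 1, Kraft's inequality is NOT satisfied.
A prefix code with these lengths CANNOT exist.

Kraft sum = 1.078125. Not satisfied.


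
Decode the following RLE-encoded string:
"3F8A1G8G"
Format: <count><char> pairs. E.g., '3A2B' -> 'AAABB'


Expanding each <count><char> pair:
  3F -> 'FFF'
  8A -> 'AAAAAAAA'
  1G -> 'G'
  8G -> 'GGGGGGGG'

Decoded = FFFAAAAAAAAGGGGGGGGG


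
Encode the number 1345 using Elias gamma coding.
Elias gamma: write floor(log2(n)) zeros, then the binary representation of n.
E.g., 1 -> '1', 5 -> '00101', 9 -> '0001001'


num_bits = floor(log2(1345)) + 1 = 11
leading_zeros = num_bits - 1 = 10
binary(1345) = 10101000001

Elias gamma(1345) = '0000000000' + '10101000001' = 000000000010101000001 (21 bits)


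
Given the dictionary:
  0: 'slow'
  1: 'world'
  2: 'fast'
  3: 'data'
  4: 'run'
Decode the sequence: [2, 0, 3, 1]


Look up each index in the dictionary:
  2 -> 'fast'
  0 -> 'slow'
  3 -> 'data'
  1 -> 'world'

Decoded: "fast slow data world"


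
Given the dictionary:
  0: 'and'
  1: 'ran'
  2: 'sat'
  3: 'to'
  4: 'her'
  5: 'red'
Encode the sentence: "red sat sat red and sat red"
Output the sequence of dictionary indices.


Look up each word in the dictionary:
  'red' -> 5
  'sat' -> 2
  'sat' -> 2
  'red' -> 5
  'and' -> 0
  'sat' -> 2
  'red' -> 5

Encoded: [5, 2, 2, 5, 0, 2, 5]


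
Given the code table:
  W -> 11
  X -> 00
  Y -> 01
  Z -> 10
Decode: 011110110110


Decoding:
01 -> Y
11 -> W
10 -> Z
11 -> W
01 -> Y
10 -> Z


Result: YWZWYZ


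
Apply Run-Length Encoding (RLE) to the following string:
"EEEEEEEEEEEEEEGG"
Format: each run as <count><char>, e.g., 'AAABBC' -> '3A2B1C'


Scanning runs left to right:
  i=0: run of 'E' x 14 -> '14E'
  i=14: run of 'G' x 2 -> '2G'

RLE = 14E2G


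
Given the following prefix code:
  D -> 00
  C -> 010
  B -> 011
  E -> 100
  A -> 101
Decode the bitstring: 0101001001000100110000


Decoding step by step:
Bits 010 -> C
Bits 100 -> E
Bits 100 -> E
Bits 100 -> E
Bits 010 -> C
Bits 011 -> B
Bits 00 -> D
Bits 00 -> D


Decoded message: CEEECBDD


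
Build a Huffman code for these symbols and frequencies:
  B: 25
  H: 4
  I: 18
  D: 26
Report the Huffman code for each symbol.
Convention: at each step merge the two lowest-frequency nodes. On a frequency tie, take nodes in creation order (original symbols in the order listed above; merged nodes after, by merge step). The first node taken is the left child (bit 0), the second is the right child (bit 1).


Huffman tree construction:
Step 1: Merge H(4) + I(18) = 22
Step 2: Merge (H+I)(22) + B(25) = 47
Step 3: Merge D(26) + ((H+I)+B)(47) = 73
Read each symbol's code off the tree from the root (left child = 0, right child = 1).

Codes:
  B: 11 (length 2)
  H: 100 (length 3)
  I: 101 (length 3)
  D: 0 (length 1)
Average code length: 142/73 = 1.9452 bits/symbol


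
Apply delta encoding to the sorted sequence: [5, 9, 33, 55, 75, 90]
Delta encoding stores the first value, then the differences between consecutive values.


First value: 5
Deltas:
  9 - 5 = 4
  33 - 9 = 24
  55 - 33 = 22
  75 - 55 = 20
  90 - 75 = 15


Delta encoded: [5, 4, 24, 22, 20, 15]


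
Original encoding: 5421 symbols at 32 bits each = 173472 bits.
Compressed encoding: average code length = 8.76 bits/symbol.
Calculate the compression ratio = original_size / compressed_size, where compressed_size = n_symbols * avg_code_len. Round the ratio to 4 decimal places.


original_size = n_symbols * orig_bits = 5421 * 32 = 173472 bits
compressed_size = n_symbols * avg_code_len = 5421 * 8.76 = 47487.96 bits
ratio = original_size / compressed_size = 173472 / 47487.96 = 3.653

Compression ratio = 3.653


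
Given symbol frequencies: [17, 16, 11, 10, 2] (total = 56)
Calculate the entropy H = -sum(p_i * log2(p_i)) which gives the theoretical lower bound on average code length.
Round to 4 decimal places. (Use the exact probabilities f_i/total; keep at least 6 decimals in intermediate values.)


Per-symbol terms -p_i * log2(p_i) with p_i = f_i/56:
  p = 17/56 = 0.303571: log2(p) = -1.719892, -p*log2(p) = 0.522110
  p = 16/56 = 0.285714: log2(p) = -1.807355, -p*log2(p) = 0.516387
  p = 11/56 = 0.196429: log2(p) = -2.347923, -p*log2(p) = 0.461199
  p = 10/56 = 0.178571: log2(p) = -2.485427, -p*log2(p) = 0.443826
  p = 2/56 = 0.035714: log2(p) = -4.807355, -p*log2(p) = 0.171691
H = 0.522110 + 0.516387 + 0.461199 + 0.443826 + 0.171691 = 2.115213

H = 2.1152 bits/symbol


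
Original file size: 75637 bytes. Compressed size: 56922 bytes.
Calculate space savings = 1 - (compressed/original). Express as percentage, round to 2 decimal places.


ratio = compressed/original = 56922/75637 = 0.752568
savings = 1 - ratio = 1 - 0.752568 = 0.247432
as a percentage: 0.247432 * 100 = 24.74%

Space savings = 1 - 56922/75637 = 24.74%


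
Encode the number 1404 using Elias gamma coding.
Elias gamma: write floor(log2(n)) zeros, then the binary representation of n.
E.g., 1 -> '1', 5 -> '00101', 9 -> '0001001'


num_bits = floor(log2(1404)) + 1 = 11
leading_zeros = num_bits - 1 = 10
binary(1404) = 10101111100

Elias gamma(1404) = '0000000000' + '10101111100' = 000000000010101111100 (21 bits)


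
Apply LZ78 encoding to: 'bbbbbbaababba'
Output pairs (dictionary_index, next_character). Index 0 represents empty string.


LZ78 encoding steps:
Dictionary: {0: ''}
Step 1: w='' (idx 0), next='b' -> output (0, 'b'), add 'b' as idx 1
Step 2: w='b' (idx 1), next='b' -> output (1, 'b'), add 'bb' as idx 2
Step 3: w='bb' (idx 2), next='b' -> output (2, 'b'), add 'bbb' as idx 3
Step 4: w='' (idx 0), next='a' -> output (0, 'a'), add 'a' as idx 4
Step 5: w='a' (idx 4), next='b' -> output (4, 'b'), add 'ab' as idx 5
Step 6: w='ab' (idx 5), next='b' -> output (5, 'b'), add 'abb' as idx 6
Step 7: w='a' (idx 4), end of input -> output (4, '')


Encoded: [(0, 'b'), (1, 'b'), (2, 'b'), (0, 'a'), (4, 'b'), (5, 'b'), (4, '')]


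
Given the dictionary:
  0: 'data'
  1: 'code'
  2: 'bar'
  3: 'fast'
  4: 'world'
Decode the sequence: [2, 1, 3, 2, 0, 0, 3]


Look up each index in the dictionary:
  2 -> 'bar'
  1 -> 'code'
  3 -> 'fast'
  2 -> 'bar'
  0 -> 'data'
  0 -> 'data'
  3 -> 'fast'

Decoded: "bar code fast bar data data fast"


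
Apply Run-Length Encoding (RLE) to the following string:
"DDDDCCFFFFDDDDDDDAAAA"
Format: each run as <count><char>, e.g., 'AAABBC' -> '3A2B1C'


Scanning runs left to right:
  i=0: run of 'D' x 4 -> '4D'
  i=4: run of 'C' x 2 -> '2C'
  i=6: run of 'F' x 4 -> '4F'
  i=10: run of 'D' x 7 -> '7D'
  i=17: run of 'A' x 4 -> '4A'

RLE = 4D2C4F7D4A


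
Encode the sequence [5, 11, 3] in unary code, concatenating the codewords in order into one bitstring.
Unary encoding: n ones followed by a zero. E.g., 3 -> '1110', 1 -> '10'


Encode each number as n ones followed by a terminating 0:
  5 -> 111110 (6 bits)
  11 -> 111111111110 (12 bits)
  3 -> 1110 (4 bits)
Total length = 6 + 12 + 4 = 22 bits.

Unary([5, 11, 3]) = 1111101111111111101110 (22 bits)


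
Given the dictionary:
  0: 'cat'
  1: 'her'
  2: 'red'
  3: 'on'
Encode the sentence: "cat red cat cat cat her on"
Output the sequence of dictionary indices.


Look up each word in the dictionary:
  'cat' -> 0
  'red' -> 2
  'cat' -> 0
  'cat' -> 0
  'cat' -> 0
  'her' -> 1
  'on' -> 3

Encoded: [0, 2, 0, 0, 0, 1, 3]


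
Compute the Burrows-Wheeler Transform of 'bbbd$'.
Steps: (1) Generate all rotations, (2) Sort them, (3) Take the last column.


Rotations (sorted):
  0: $bbbd -> last char: d
  1: bbbd$ -> last char: $
  2: bbd$b -> last char: b
  3: bd$bb -> last char: b
  4: d$bbb -> last char: b


BWT = d$bbb


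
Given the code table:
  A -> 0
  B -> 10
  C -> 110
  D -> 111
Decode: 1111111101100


Decoding:
111 -> D
111 -> D
110 -> C
110 -> C
0 -> A


Result: DDCCA


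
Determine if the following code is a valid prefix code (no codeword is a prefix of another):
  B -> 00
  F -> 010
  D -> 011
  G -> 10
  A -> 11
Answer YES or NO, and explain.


Checking each pair (does one codeword prefix another?):
  B='00' vs F='010': no prefix
  B='00' vs D='011': no prefix
  B='00' vs G='10': no prefix
  B='00' vs A='11': no prefix
  F='010' vs B='00': no prefix
  F='010' vs D='011': no prefix
  F='010' vs G='10': no prefix
  F='010' vs A='11': no prefix
  D='011' vs B='00': no prefix
  D='011' vs F='010': no prefix
  D='011' vs G='10': no prefix
  D='011' vs A='11': no prefix
  G='10' vs B='00': no prefix
  G='10' vs F='010': no prefix
  G='10' vs D='011': no prefix
  G='10' vs A='11': no prefix
  A='11' vs B='00': no prefix
  A='11' vs F='010': no prefix
  A='11' vs D='011': no prefix
  A='11' vs G='10': no prefix
No violation found over all pairs.

YES -- this is a valid prefix code. No codeword is a prefix of any other codeword.


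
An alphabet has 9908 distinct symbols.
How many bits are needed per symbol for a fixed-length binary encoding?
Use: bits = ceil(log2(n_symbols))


log2(9908) = 13.2744
Bracket: 2^13 = 8192 < 9908 <= 2^14 = 16384
So ceil(log2(9908)) = 14

bits = ceil(log2(9908)) = ceil(13.2744) = 14 bits


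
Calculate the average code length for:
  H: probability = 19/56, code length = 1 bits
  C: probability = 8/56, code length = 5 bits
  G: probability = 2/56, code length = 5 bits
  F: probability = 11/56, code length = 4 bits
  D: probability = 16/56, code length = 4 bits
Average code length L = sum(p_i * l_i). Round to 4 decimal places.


Weighted contributions p_i * l_i:
  H: (19/56) * 1 = 19/56
  C: (8/56) * 5 = 40/56
  G: (2/56) * 5 = 10/56
  F: (11/56) * 4 = 44/56
  D: (16/56) * 4 = 64/56
Sum = (19 + 40 + 10 + 44 + 64)/56 = 177/56

L = 177/56 = 3.1607 bits/symbol


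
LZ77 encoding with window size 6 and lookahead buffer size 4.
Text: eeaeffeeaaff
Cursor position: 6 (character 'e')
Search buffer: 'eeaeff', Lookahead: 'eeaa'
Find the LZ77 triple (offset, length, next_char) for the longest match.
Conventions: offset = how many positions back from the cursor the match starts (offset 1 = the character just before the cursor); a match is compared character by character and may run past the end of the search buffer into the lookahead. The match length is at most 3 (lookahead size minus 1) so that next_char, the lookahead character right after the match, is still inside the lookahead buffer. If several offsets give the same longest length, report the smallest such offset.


Try each offset into the search buffer:
  offset=1 (pos 5, char 'f'): match length 0
  offset=2 (pos 4, char 'f'): match length 0
  offset=3 (pos 3, char 'e'): match length 1
  offset=4 (pos 2, char 'a'): match length 0
  offset=5 (pos 1, char 'e'): match length 1
  offset=6 (pos 0, char 'e'): match length 3
Longest match has length 3 at offset 6.
next_char = character at position 6 + 3 = 9 -> 'a'

Best match: offset=6, length=3 (matching 'eea' starting at position 0)
LZ77 triple: (6, 3, 'a')


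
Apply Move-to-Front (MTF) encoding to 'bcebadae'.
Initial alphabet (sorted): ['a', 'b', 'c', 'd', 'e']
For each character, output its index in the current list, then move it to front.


MTF encoding:
'b': index 1 in ['a', 'b', 'c', 'd', 'e'] -> ['b', 'a', 'c', 'd', 'e']
'c': index 2 in ['b', 'a', 'c', 'd', 'e'] -> ['c', 'b', 'a', 'd', 'e']
'e': index 4 in ['c', 'b', 'a', 'd', 'e'] -> ['e', 'c', 'b', 'a', 'd']
'b': index 2 in ['e', 'c', 'b', 'a', 'd'] -> ['b', 'e', 'c', 'a', 'd']
'a': index 3 in ['b', 'e', 'c', 'a', 'd'] -> ['a', 'b', 'e', 'c', 'd']
'd': index 4 in ['a', 'b', 'e', 'c', 'd'] -> ['d', 'a', 'b', 'e', 'c']
'a': index 1 in ['d', 'a', 'b', 'e', 'c'] -> ['a', 'd', 'b', 'e', 'c']
'e': index 3 in ['a', 'd', 'b', 'e', 'c'] -> ['e', 'a', 'd', 'b', 'c']


Output: [1, 2, 4, 2, 3, 4, 1, 3]


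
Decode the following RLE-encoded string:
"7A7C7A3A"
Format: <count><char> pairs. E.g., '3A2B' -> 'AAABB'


Expanding each <count><char> pair:
  7A -> 'AAAAAAA'
  7C -> 'CCCCCCC'
  7A -> 'AAAAAAA'
  3A -> 'AAA'

Decoded = AAAAAAACCCCCCCAAAAAAAAAA


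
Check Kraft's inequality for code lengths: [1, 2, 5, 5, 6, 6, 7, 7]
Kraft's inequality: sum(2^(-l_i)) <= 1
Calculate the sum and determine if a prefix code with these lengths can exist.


Sum = 2^(-1) + 2^(-2) + 2^(-5) + 2^(-5) + 2^(-6) + 2^(-6) + 2^(-7) + 2^(-7)
    = 0.5 + 0.25 + 0.03125 + 0.03125 + 0.015625 + 0.015625 + 0.0078125 + 0.0078125
    = 110/128 = 0.859375
Since 0.859375 <= 1, Kraft's inequality IS satisfied.
A prefix code with these lengths CAN exist.

Kraft sum = 0.859375. Satisfied.


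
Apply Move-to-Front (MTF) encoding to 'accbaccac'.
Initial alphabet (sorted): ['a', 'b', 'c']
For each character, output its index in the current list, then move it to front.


MTF encoding:
'a': index 0 in ['a', 'b', 'c'] -> ['a', 'b', 'c']
'c': index 2 in ['a', 'b', 'c'] -> ['c', 'a', 'b']
'c': index 0 in ['c', 'a', 'b'] -> ['c', 'a', 'b']
'b': index 2 in ['c', 'a', 'b'] -> ['b', 'c', 'a']
'a': index 2 in ['b', 'c', 'a'] -> ['a', 'b', 'c']
'c': index 2 in ['a', 'b', 'c'] -> ['c', 'a', 'b']
'c': index 0 in ['c', 'a', 'b'] -> ['c', 'a', 'b']
'a': index 1 in ['c', 'a', 'b'] -> ['a', 'c', 'b']
'c': index 1 in ['a', 'c', 'b'] -> ['c', 'a', 'b']


Output: [0, 2, 0, 2, 2, 2, 0, 1, 1]


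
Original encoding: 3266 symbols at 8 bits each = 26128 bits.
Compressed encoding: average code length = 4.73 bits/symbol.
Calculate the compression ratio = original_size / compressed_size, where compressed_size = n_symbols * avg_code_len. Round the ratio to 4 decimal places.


original_size = n_symbols * orig_bits = 3266 * 8 = 26128 bits
compressed_size = n_symbols * avg_code_len = 3266 * 4.73 = 15448.18 bits
ratio = original_size / compressed_size = 26128 / 15448.18 = 1.6913

Compression ratio = 1.6913


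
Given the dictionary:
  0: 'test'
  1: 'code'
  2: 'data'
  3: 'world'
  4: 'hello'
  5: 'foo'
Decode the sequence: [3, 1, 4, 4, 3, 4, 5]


Look up each index in the dictionary:
  3 -> 'world'
  1 -> 'code'
  4 -> 'hello'
  4 -> 'hello'
  3 -> 'world'
  4 -> 'hello'
  5 -> 'foo'

Decoded: "world code hello hello world hello foo"


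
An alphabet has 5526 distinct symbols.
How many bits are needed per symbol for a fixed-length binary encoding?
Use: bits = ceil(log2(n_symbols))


log2(5526) = 12.432
Bracket: 2^12 = 4096 < 5526 <= 2^13 = 8192
So ceil(log2(5526)) = 13

bits = ceil(log2(5526)) = ceil(12.432) = 13 bits


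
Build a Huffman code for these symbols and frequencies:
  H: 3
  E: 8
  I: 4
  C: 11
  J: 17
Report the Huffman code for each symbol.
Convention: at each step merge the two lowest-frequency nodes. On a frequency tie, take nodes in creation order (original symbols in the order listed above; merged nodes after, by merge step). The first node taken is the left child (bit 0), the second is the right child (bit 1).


Huffman tree construction:
Step 1: Merge H(3) + I(4) = 7
Step 2: Merge (H+I)(7) + E(8) = 15
Step 3: Merge C(11) + ((H+I)+E)(15) = 26
Step 4: Merge J(17) + (C+((H+I)+E))(26) = 43
Read each symbol's code off the tree from the root (left child = 0, right child = 1).

Codes:
  H: 1100 (length 4)
  E: 111 (length 3)
  I: 1101 (length 4)
  C: 10 (length 2)
  J: 0 (length 1)
Average code length: 91/43 = 2.1163 bits/symbol


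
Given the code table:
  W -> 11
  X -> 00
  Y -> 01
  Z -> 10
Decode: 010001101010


Decoding:
01 -> Y
00 -> X
01 -> Y
10 -> Z
10 -> Z
10 -> Z


Result: YXYZZZ


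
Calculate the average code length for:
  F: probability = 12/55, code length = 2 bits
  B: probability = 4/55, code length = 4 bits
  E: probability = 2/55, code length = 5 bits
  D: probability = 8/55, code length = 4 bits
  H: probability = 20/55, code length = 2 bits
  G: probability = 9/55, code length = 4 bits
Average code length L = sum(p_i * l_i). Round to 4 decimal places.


Weighted contributions p_i * l_i:
  F: (12/55) * 2 = 24/55
  B: (4/55) * 4 = 16/55
  E: (2/55) * 5 = 10/55
  D: (8/55) * 4 = 32/55
  H: (20/55) * 2 = 40/55
  G: (9/55) * 4 = 36/55
Sum = (24 + 16 + 10 + 32 + 40 + 36)/55 = 158/55

L = 158/55 = 2.8727 bits/symbol


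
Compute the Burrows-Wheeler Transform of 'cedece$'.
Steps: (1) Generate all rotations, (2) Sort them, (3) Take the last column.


Rotations (sorted):
  0: $cedece -> last char: e
  1: ce$cede -> last char: e
  2: cedece$ -> last char: $
  3: dece$ce -> last char: e
  4: e$cedec -> last char: c
  5: ece$ced -> last char: d
  6: edece$c -> last char: c


BWT = ee$ecdc


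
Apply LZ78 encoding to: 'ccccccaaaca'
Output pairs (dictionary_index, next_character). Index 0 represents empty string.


LZ78 encoding steps:
Dictionary: {0: ''}
Step 1: w='' (idx 0), next='c' -> output (0, 'c'), add 'c' as idx 1
Step 2: w='c' (idx 1), next='c' -> output (1, 'c'), add 'cc' as idx 2
Step 3: w='cc' (idx 2), next='c' -> output (2, 'c'), add 'ccc' as idx 3
Step 4: w='' (idx 0), next='a' -> output (0, 'a'), add 'a' as idx 4
Step 5: w='a' (idx 4), next='a' -> output (4, 'a'), add 'aa' as idx 5
Step 6: w='c' (idx 1), next='a' -> output (1, 'a'), add 'ca' as idx 6


Encoded: [(0, 'c'), (1, 'c'), (2, 'c'), (0, 'a'), (4, 'a'), (1, 'a')]


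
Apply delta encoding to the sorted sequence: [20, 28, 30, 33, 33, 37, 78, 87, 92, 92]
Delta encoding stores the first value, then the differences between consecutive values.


First value: 20
Deltas:
  28 - 20 = 8
  30 - 28 = 2
  33 - 30 = 3
  33 - 33 = 0
  37 - 33 = 4
  78 - 37 = 41
  87 - 78 = 9
  92 - 87 = 5
  92 - 92 = 0


Delta encoded: [20, 8, 2, 3, 0, 4, 41, 9, 5, 0]


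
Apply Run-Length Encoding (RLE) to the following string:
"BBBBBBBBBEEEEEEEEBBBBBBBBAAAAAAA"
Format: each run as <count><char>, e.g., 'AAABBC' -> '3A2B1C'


Scanning runs left to right:
  i=0: run of 'B' x 9 -> '9B'
  i=9: run of 'E' x 8 -> '8E'
  i=17: run of 'B' x 8 -> '8B'
  i=25: run of 'A' x 7 -> '7A'

RLE = 9B8E8B7A


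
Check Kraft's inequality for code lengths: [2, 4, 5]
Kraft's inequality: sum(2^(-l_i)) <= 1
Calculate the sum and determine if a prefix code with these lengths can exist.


Sum = 2^(-2) + 2^(-4) + 2^(-5)
    = 0.25 + 0.0625 + 0.03125
    = 11/32 = 0.34375
Since 0.34375 <= 1, Kraft's inequality IS satisfied.
A prefix code with these lengths CAN exist.

Kraft sum = 0.34375. Satisfied.


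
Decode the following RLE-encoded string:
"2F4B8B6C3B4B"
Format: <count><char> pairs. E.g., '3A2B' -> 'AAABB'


Expanding each <count><char> pair:
  2F -> 'FF'
  4B -> 'BBBB'
  8B -> 'BBBBBBBB'
  6C -> 'CCCCCC'
  3B -> 'BBB'
  4B -> 'BBBB'

Decoded = FFBBBBBBBBBBBBCCCCCCBBBBBBB


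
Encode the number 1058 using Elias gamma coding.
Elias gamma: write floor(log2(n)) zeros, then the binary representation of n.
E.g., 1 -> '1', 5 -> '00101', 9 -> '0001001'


num_bits = floor(log2(1058)) + 1 = 11
leading_zeros = num_bits - 1 = 10
binary(1058) = 10000100010

Elias gamma(1058) = '0000000000' + '10000100010' = 000000000010000100010 (21 bits)


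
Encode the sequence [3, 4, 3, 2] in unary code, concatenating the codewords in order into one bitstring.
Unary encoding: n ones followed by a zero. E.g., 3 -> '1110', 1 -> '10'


Encode each number as n ones followed by a terminating 0:
  3 -> 1110 (4 bits)
  4 -> 11110 (5 bits)
  3 -> 1110 (4 bits)
  2 -> 110 (3 bits)
Total length = 4 + 5 + 4 + 3 = 16 bits.

Unary([3, 4, 3, 2]) = 1110111101110110 (16 bits)


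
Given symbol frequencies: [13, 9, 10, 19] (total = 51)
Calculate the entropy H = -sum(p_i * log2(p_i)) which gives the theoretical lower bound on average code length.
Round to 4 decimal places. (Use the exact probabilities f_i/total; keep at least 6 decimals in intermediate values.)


Per-symbol terms -p_i * log2(p_i) with p_i = f_i/51:
  p = 13/51 = 0.254902: log2(p) = -1.971986, -p*log2(p) = 0.502663
  p = 9/51 = 0.176471: log2(p) = -2.502500, -p*log2(p) = 0.441618
  p = 10/51 = 0.196078: log2(p) = -2.350497, -p*log2(p) = 0.460882
  p = 19/51 = 0.372549: log2(p) = -1.424498, -p*log2(p) = 0.530695
H = 0.502663 + 0.441618 + 0.460882 + 0.530695 = 1.935858

H = 1.9359 bits/symbol


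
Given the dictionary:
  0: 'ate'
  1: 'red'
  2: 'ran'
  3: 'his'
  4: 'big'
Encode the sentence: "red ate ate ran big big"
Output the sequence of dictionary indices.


Look up each word in the dictionary:
  'red' -> 1
  'ate' -> 0
  'ate' -> 0
  'ran' -> 2
  'big' -> 4
  'big' -> 4

Encoded: [1, 0, 0, 2, 4, 4]


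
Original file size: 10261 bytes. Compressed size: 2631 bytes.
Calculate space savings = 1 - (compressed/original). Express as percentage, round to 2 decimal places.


ratio = compressed/original = 2631/10261 = 0.256408
savings = 1 - ratio = 1 - 0.256408 = 0.743592
as a percentage: 0.743592 * 100 = 74.36%

Space savings = 1 - 2631/10261 = 74.36%


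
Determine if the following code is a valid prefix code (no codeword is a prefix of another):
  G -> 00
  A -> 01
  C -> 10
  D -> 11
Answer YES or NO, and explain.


Checking each pair (does one codeword prefix another?):
  G='00' vs A='01': no prefix
  G='00' vs C='10': no prefix
  G='00' vs D='11': no prefix
  A='01' vs G='00': no prefix
  A='01' vs C='10': no prefix
  A='01' vs D='11': no prefix
  C='10' vs G='00': no prefix
  C='10' vs A='01': no prefix
  C='10' vs D='11': no prefix
  D='11' vs G='00': no prefix
  D='11' vs A='01': no prefix
  D='11' vs C='10': no prefix
No violation found over all pairs.

YES -- this is a valid prefix code. No codeword is a prefix of any other codeword.


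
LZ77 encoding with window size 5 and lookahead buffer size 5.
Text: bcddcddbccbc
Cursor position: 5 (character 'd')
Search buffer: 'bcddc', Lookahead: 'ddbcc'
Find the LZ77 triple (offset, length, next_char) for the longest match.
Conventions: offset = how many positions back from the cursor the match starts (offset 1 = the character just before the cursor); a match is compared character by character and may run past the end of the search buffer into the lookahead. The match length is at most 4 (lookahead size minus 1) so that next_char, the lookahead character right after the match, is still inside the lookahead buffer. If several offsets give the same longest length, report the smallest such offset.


Try each offset into the search buffer:
  offset=1 (pos 4, char 'c'): match length 0
  offset=2 (pos 3, char 'd'): match length 1
  offset=3 (pos 2, char 'd'): match length 2
  offset=4 (pos 1, char 'c'): match length 0
  offset=5 (pos 0, char 'b'): match length 0
Longest match has length 2 at offset 3.
next_char = character at position 5 + 2 = 7 -> 'b'

Best match: offset=3, length=2 (matching 'dd' starting at position 2)
LZ77 triple: (3, 2, 'b')


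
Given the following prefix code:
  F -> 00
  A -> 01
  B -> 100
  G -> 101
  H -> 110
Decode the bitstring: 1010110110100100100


Decoding step by step:
Bits 101 -> G
Bits 01 -> A
Bits 101 -> G
Bits 101 -> G
Bits 00 -> F
Bits 100 -> B
Bits 100 -> B


Decoded message: GAGGFBB


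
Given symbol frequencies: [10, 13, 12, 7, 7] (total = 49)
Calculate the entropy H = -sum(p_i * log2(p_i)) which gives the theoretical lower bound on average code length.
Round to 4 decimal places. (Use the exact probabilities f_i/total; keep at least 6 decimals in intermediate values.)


Per-symbol terms -p_i * log2(p_i) with p_i = f_i/49:
  p = 10/49 = 0.204082: log2(p) = -2.292782, -p*log2(p) = 0.467915
  p = 13/49 = 0.265306: log2(p) = -1.914270, -p*log2(p) = 0.507868
  p = 12/49 = 0.244898: log2(p) = -2.029747, -p*log2(p) = 0.497081
  p = 7/49 = 0.142857: log2(p) = -2.807355, -p*log2(p) = 0.401051
  p = 7/49 = 0.142857: log2(p) = -2.807355, -p*log2(p) = 0.401051
H = 0.467915 + 0.507868 + 0.497081 + 0.401051 + 0.401051 = 2.274966

H = 2.275 bits/symbol


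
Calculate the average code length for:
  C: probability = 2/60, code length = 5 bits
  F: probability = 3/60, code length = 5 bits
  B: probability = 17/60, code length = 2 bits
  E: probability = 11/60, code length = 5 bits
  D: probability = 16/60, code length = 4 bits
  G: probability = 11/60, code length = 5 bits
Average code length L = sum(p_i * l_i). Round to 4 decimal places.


Weighted contributions p_i * l_i:
  C: (2/60) * 5 = 10/60
  F: (3/60) * 5 = 15/60
  B: (17/60) * 2 = 34/60
  E: (11/60) * 5 = 55/60
  D: (16/60) * 4 = 64/60
  G: (11/60) * 5 = 55/60
Sum = (10 + 15 + 34 + 55 + 64 + 55)/60 = 233/60

L = 233/60 = 3.8833 bits/symbol


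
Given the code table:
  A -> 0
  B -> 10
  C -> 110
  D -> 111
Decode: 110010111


Decoding:
110 -> C
0 -> A
10 -> B
111 -> D


Result: CABD


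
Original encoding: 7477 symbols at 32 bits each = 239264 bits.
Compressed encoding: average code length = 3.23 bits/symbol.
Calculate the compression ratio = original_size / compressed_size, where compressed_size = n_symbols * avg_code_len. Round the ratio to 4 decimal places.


original_size = n_symbols * orig_bits = 7477 * 32 = 239264 bits
compressed_size = n_symbols * avg_code_len = 7477 * 3.23 = 24150.71 bits
ratio = original_size / compressed_size = 239264 / 24150.71 = 9.9071

Compression ratio = 9.9071


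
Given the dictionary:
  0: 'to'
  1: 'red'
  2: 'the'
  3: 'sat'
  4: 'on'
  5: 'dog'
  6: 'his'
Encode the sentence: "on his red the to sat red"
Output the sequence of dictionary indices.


Look up each word in the dictionary:
  'on' -> 4
  'his' -> 6
  'red' -> 1
  'the' -> 2
  'to' -> 0
  'sat' -> 3
  'red' -> 1

Encoded: [4, 6, 1, 2, 0, 3, 1]


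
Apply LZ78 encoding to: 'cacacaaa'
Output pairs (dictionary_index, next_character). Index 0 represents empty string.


LZ78 encoding steps:
Dictionary: {0: ''}
Step 1: w='' (idx 0), next='c' -> output (0, 'c'), add 'c' as idx 1
Step 2: w='' (idx 0), next='a' -> output (0, 'a'), add 'a' as idx 2
Step 3: w='c' (idx 1), next='a' -> output (1, 'a'), add 'ca' as idx 3
Step 4: w='ca' (idx 3), next='a' -> output (3, 'a'), add 'caa' as idx 4
Step 5: w='a' (idx 2), end of input -> output (2, '')


Encoded: [(0, 'c'), (0, 'a'), (1, 'a'), (3, 'a'), (2, '')]


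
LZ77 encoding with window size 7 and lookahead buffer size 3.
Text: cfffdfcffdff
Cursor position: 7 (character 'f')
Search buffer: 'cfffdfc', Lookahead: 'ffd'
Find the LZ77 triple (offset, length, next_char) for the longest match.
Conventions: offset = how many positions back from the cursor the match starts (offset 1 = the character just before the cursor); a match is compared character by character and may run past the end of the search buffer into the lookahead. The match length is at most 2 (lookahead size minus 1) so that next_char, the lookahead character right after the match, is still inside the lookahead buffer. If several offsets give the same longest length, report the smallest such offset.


Try each offset into the search buffer:
  offset=1 (pos 6, char 'c'): match length 0
  offset=2 (pos 5, char 'f'): match length 1
  offset=3 (pos 4, char 'd'): match length 0
  offset=4 (pos 3, char 'f'): match length 1
  offset=5 (pos 2, char 'f'): match length 2
  offset=6 (pos 1, char 'f'): match length 2
  offset=7 (pos 0, char 'c'): match length 0
Longest match has length 2, found at offsets 5, 6; take the smallest, offset 5.
next_char = character at position 7 + 2 = 9 -> 'd'

Best match: offset=5, length=2 (matching 'ff' starting at position 2)
LZ77 triple: (5, 2, 'd')


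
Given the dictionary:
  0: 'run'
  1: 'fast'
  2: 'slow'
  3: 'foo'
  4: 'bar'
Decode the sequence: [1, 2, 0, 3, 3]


Look up each index in the dictionary:
  1 -> 'fast'
  2 -> 'slow'
  0 -> 'run'
  3 -> 'foo'
  3 -> 'foo'

Decoded: "fast slow run foo foo"


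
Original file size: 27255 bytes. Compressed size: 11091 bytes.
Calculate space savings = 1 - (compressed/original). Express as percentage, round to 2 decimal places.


ratio = compressed/original = 11091/27255 = 0.406935
savings = 1 - ratio = 1 - 0.406935 = 0.593065
as a percentage: 0.593065 * 100 = 59.31%

Space savings = 1 - 11091/27255 = 59.31%


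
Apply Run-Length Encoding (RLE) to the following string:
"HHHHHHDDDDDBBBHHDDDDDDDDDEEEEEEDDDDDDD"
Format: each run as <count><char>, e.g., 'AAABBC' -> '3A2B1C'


Scanning runs left to right:
  i=0: run of 'H' x 6 -> '6H'
  i=6: run of 'D' x 5 -> '5D'
  i=11: run of 'B' x 3 -> '3B'
  i=14: run of 'H' x 2 -> '2H'
  i=16: run of 'D' x 9 -> '9D'
  i=25: run of 'E' x 6 -> '6E'
  i=31: run of 'D' x 7 -> '7D'

RLE = 6H5D3B2H9D6E7D


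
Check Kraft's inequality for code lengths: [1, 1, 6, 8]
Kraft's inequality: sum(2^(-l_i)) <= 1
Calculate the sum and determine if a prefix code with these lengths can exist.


Sum = 2^(-1) + 2^(-1) + 2^(-6) + 2^(-8)
    = 0.5 + 0.5 + 0.015625 + 0.00390625
    = 261/256 = 1.01953125
Since 1.01953125 > 1, Kraft's inequality is NOT satisfied.
A prefix code with these lengths CANNOT exist.

Kraft sum = 1.01953125. Not satisfied.


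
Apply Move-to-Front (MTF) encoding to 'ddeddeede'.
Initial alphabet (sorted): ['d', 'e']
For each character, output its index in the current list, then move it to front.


MTF encoding:
'd': index 0 in ['d', 'e'] -> ['d', 'e']
'd': index 0 in ['d', 'e'] -> ['d', 'e']
'e': index 1 in ['d', 'e'] -> ['e', 'd']
'd': index 1 in ['e', 'd'] -> ['d', 'e']
'd': index 0 in ['d', 'e'] -> ['d', 'e']
'e': index 1 in ['d', 'e'] -> ['e', 'd']
'e': index 0 in ['e', 'd'] -> ['e', 'd']
'd': index 1 in ['e', 'd'] -> ['d', 'e']
'e': index 1 in ['d', 'e'] -> ['e', 'd']


Output: [0, 0, 1, 1, 0, 1, 0, 1, 1]


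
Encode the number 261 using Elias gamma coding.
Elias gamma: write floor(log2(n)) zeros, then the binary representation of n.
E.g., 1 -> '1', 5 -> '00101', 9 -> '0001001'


num_bits = floor(log2(261)) + 1 = 9
leading_zeros = num_bits - 1 = 8
binary(261) = 100000101

Elias gamma(261) = '00000000' + '100000101' = 00000000100000101 (17 bits)


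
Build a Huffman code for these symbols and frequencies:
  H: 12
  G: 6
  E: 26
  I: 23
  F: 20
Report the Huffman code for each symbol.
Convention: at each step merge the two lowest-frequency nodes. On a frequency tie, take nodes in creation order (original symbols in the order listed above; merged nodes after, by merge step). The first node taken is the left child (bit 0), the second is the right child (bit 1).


Huffman tree construction:
Step 1: Merge G(6) + H(12) = 18
Step 2: Merge (G+H)(18) + F(20) = 38
Step 3: Merge I(23) + E(26) = 49
Step 4: Merge ((G+H)+F)(38) + (I+E)(49) = 87
Read each symbol's code off the tree from the root (left child = 0, right child = 1).

Codes:
  H: 001 (length 3)
  G: 000 (length 3)
  E: 11 (length 2)
  I: 10 (length 2)
  F: 01 (length 2)
Average code length: 192/87 = 2.2069 bits/symbol


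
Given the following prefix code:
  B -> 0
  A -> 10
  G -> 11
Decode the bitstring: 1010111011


Decoding step by step:
Bits 10 -> A
Bits 10 -> A
Bits 11 -> G
Bits 10 -> A
Bits 11 -> G


Decoded message: AAGAG


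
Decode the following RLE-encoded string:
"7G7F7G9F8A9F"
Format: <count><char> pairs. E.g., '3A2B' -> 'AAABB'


Expanding each <count><char> pair:
  7G -> 'GGGGGGG'
  7F -> 'FFFFFFF'
  7G -> 'GGGGGGG'
  9F -> 'FFFFFFFFF'
  8A -> 'AAAAAAAA'
  9F -> 'FFFFFFFFF'

Decoded = GGGGGGGFFFFFFFGGGGGGGFFFFFFFFFAAAAAAAAFFFFFFFFF


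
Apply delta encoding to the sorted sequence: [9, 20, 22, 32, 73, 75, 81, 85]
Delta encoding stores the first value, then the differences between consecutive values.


First value: 9
Deltas:
  20 - 9 = 11
  22 - 20 = 2
  32 - 22 = 10
  73 - 32 = 41
  75 - 73 = 2
  81 - 75 = 6
  85 - 81 = 4


Delta encoded: [9, 11, 2, 10, 41, 2, 6, 4]


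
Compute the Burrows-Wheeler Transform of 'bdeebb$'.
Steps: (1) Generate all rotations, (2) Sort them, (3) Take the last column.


Rotations (sorted):
  0: $bdeebb -> last char: b
  1: b$bdeeb -> last char: b
  2: bb$bdee -> last char: e
  3: bdeebb$ -> last char: $
  4: deebb$b -> last char: b
  5: ebb$bde -> last char: e
  6: eebb$bd -> last char: d


BWT = bbe$bed


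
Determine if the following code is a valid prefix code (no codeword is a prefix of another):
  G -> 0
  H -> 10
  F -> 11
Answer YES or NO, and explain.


Checking each pair (does one codeword prefix another?):
  G='0' vs H='10': no prefix
  G='0' vs F='11': no prefix
  H='10' vs G='0': no prefix
  H='10' vs F='11': no prefix
  F='11' vs G='0': no prefix
  F='11' vs H='10': no prefix
No violation found over all pairs.

YES -- this is a valid prefix code. No codeword is a prefix of any other codeword.


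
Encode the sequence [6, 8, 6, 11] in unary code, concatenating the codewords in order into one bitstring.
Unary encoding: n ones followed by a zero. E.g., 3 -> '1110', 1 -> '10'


Encode each number as n ones followed by a terminating 0:
  6 -> 1111110 (7 bits)
  8 -> 111111110 (9 bits)
  6 -> 1111110 (7 bits)
  11 -> 111111111110 (12 bits)
Total length = 7 + 9 + 7 + 12 = 35 bits.

Unary([6, 8, 6, 11]) = 11111101111111101111110111111111110 (35 bits)


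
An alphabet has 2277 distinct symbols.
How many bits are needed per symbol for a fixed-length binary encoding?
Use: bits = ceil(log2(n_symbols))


log2(2277) = 11.1529
Bracket: 2^11 = 2048 < 2277 <= 2^12 = 4096
So ceil(log2(2277)) = 12

bits = ceil(log2(2277)) = ceil(11.1529) = 12 bits


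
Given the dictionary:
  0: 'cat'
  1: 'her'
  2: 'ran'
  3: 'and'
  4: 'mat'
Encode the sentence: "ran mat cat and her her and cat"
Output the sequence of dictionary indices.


Look up each word in the dictionary:
  'ran' -> 2
  'mat' -> 4
  'cat' -> 0
  'and' -> 3
  'her' -> 1
  'her' -> 1
  'and' -> 3
  'cat' -> 0

Encoded: [2, 4, 0, 3, 1, 1, 3, 0]
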